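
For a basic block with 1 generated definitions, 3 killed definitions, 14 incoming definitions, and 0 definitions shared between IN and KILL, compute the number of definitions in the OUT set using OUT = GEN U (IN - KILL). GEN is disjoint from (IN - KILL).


IN - KILL: 14 - 0 = 14 surviving definitions
OUT = GEN + surviving = 1 + 14 = 15

15


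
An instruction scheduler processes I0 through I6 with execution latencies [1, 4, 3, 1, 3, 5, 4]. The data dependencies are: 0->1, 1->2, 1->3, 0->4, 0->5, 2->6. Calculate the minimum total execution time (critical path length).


Compute longest path through dependency graph: dist(Ik) = max over predecessors of dist + latency(Ik).
dist(I0) = latency 1 = 1
dist(I1) = dist(I0) + 4 = 1 + 4 = 5
dist(I2) = dist(I1) + 3 = 5 + 3 = 8
dist(I3) = dist(I1) + 1 = 5 + 1 = 6
dist(I4) = dist(I0) + 3 = 1 + 3 = 4
dist(I5) = dist(I0) + 5 = 1 + 5 = 6
dist(I6) = dist(I2) + 4 = 8 + 4 = 12
Critical path = max dist = 12

12


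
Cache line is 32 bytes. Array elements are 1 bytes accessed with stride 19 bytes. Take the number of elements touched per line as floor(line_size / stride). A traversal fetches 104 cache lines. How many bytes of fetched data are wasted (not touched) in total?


Elements per line = floor(32 / 19) = 1
Bytes used per line = 1 * 1 = 1
Wasted per line = 32 - 1 = 31
Total wasted = 31 * 104 = 3224

3224


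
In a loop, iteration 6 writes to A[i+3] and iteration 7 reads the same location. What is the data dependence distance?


Distance = read iteration - write iteration
= 7 - 6 = 1

1


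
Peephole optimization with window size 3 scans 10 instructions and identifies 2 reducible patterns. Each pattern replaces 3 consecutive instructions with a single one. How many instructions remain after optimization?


Each match removes 2 instructions.
Total removed = 2 * 2 = 4
Remaining = 10 - 4 = 6

6


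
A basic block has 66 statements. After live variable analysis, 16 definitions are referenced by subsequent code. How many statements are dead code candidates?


Dead code = total statements - live definitions
= 66 - 16 = 50

50


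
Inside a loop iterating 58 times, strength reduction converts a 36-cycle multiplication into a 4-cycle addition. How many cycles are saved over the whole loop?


Per-iteration saving = 36 - 4 = 32
Total saved = 58 * 32 = 1856

1856


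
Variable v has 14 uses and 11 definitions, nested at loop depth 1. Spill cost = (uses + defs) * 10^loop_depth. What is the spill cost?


uses + defs = 14 + 11 = 25
10^1 = 10
Spill cost = 25 * 10 = 250

250


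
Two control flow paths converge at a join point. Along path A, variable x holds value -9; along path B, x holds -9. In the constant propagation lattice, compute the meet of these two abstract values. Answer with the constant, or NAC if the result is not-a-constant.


Meet operation: if both paths give the same constant, result is that constant; if they differ, result is NAC (not-a-constant).
Path A: -9, Path B: -9 -> equal
Result: constant -> -9

-9


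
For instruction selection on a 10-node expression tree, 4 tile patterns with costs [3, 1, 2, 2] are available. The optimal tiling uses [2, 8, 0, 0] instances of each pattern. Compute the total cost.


Total cost = sum(count_i * cost_i)
= 2*3 + 8*1 + 0*2 + 0*2
= 14

14


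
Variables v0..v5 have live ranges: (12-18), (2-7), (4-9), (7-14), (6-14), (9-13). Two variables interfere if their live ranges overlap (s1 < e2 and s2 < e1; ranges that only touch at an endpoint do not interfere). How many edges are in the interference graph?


Check all pairs for overlapping intervals.
Two intervals (s1,e1) and (s2,e2) overlap if s1 < e2 and s2 < e1.
v0 (12-18) vs v1..v5: overlaps v3, v4, v5 -> 3
v1 (2-7) vs v2..v5: overlaps v2, v4 -> 2
v2 (4-9) vs v3..v5: overlaps v3, v4 -> 2
v3 (7-14) vs v4..v5: overlaps v4, v5 -> 2
v4 (6-14) vs v5: overlaps v5 -> 1
Total overlapping pairs = 3 + 2 + 2 + 2 + 1 = 10

10


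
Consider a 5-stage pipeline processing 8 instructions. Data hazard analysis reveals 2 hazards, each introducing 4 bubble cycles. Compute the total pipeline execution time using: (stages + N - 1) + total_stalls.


Base cycles = 5 + 8 - 1 = 12
Total stalls = 2 * 4 = 8
Total = 12 + 8 = 20

20


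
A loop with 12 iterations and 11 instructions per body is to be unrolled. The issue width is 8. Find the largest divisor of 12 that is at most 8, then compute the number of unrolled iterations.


Largest divisor of 12 <= 8 is 6
New iterations = 12 / 6 = 2

2


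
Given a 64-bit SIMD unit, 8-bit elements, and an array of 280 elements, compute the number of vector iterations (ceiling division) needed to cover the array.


Width = 64 / 8 = 8 elements per vector op
Iterations = ceil(280 / 8) = 35

35


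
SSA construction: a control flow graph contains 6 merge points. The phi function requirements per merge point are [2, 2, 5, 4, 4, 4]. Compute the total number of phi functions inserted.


Total phi functions = sum of phi functions at each join node
= 2 + 2 + 5 + 4 + 4 + 4 = 21

21


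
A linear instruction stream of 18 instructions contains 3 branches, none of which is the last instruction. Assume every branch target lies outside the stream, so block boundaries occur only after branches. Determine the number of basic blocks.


With no in-sequence branch targets, the leaders are the first instruction plus the instruction after each branch.
Number of basic blocks = branches + 1
= 3 + 1 = 4

4


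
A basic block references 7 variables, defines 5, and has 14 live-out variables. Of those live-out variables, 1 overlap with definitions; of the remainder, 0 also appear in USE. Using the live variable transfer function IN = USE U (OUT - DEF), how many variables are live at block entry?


OUT - DEF: 14 - 1 = 13
|IN| = |USE| + |OUT - DEF| - |USE ∩ (OUT - DEF)| = 7 + 13 - 0 = 20

20


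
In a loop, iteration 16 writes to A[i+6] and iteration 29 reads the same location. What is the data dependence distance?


Distance = read iteration - write iteration
= 29 - 16 = 13

13


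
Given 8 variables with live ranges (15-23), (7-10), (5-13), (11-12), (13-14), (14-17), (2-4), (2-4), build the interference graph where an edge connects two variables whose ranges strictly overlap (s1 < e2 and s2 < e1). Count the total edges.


Check all pairs for overlapping intervals.
Two intervals (s1,e1) and (s2,e2) overlap if s1 < e2 and s2 < e1.
v0 (15-23) vs v1..v7: overlaps v5 -> 1
v1 (7-10) vs v2..v7: overlaps v2 -> 1
v2 (5-13) vs v3..v7: overlaps v3 -> 1
v3 (11-12) vs v4..v7: overlaps none -> 0
v4 (13-14) vs v5..v7: overlaps none -> 0
v5 (14-17) vs v6..v7: overlaps none -> 0
v6 (2-4) vs v7: overlaps v7 -> 1
Total overlapping pairs = 1 + 1 + 1 + 0 + 0 + 0 + 1 = 4

4


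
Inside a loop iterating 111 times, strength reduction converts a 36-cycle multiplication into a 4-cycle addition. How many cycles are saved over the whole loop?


Per-iteration saving = 36 - 4 = 32
Total saved = 111 * 32 = 3552

3552


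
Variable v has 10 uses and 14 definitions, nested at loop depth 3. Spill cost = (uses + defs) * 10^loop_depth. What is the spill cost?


uses + defs = 10 + 14 = 24
10^3 = 1000
Spill cost = 24 * 1000 = 24000

24000


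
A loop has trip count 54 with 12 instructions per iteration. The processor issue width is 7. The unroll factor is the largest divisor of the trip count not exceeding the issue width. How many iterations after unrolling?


Largest divisor of 54 <= 7 is 6
New iterations = 54 / 6 = 9

9


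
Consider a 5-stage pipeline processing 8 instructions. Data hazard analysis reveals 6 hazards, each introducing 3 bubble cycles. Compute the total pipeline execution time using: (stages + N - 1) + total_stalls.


Base cycles = 5 + 8 - 1 = 12
Total stalls = 6 * 3 = 18
Total = 12 + 18 = 30

30


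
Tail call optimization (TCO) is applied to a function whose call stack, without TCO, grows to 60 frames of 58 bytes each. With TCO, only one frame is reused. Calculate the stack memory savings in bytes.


Without TCO: 60 * 58 = 3480 bytes
With TCO: reuse 1 frame = 58 bytes
Savings = 3480 - 58 = 3422

3422


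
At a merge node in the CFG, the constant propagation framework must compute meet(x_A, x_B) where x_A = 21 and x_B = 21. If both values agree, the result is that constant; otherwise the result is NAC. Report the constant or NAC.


Meet operation: if both paths give the same constant, result is that constant; if they differ, result is NAC (not-a-constant).
Path A: 21, Path B: 21 -> equal
Result: constant -> 21

21


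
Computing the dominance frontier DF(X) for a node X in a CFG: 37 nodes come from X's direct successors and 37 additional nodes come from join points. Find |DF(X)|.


DF(X) = direct successor contributions + join point contributions
= 37 + 37 = 74

74


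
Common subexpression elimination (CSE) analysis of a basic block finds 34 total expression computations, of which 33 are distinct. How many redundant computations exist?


CSE count = total expressions - unique expressions
= 34 - 33 = 1

1


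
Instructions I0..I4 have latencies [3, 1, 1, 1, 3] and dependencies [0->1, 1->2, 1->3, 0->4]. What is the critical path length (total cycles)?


Compute longest path through dependency graph: dist(Ik) = max over predecessors of dist + latency(Ik).
dist(I0) = latency 3 = 3
dist(I1) = dist(I0) + 1 = 3 + 1 = 4
dist(I2) = dist(I1) + 1 = 4 + 1 = 5
dist(I3) = dist(I1) + 1 = 4 + 1 = 5
dist(I4) = dist(I0) + 3 = 3 + 3 = 6
Critical path = max dist = 6

6


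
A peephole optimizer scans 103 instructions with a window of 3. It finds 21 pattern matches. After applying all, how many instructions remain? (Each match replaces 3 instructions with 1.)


Each match removes 2 instructions.
Total removed = 21 * 2 = 42
Remaining = 103 - 42 = 61

61


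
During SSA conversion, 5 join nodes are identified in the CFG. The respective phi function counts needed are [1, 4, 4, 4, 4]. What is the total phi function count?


Total phi functions = sum of phi functions at each join node
= 1 + 4 + 4 + 4 + 4 = 17

17


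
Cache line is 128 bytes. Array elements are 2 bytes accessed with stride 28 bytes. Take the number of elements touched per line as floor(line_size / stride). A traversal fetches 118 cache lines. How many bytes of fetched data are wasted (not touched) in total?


Elements per line = floor(128 / 28) = 4
Bytes used per line = 4 * 2 = 8
Wasted per line = 128 - 8 = 120
Total wasted = 120 * 118 = 14160

14160


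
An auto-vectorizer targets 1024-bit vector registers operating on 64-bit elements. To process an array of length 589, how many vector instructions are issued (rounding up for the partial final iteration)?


Width = 1024 / 64 = 16 elements per vector op
Iterations = ceil(589 / 16) = 37

37


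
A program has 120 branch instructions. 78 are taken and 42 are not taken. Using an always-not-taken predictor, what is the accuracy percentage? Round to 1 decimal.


Predictor: always-not-taken
Correct predictions = 42
Accuracy = 42 / 120 * 100 = 35.0%

35.0


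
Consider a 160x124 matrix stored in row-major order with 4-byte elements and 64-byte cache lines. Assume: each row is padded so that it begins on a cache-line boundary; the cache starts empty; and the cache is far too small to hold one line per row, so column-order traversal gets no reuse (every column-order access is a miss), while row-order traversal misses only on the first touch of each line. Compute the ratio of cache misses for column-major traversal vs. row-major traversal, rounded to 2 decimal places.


Each row occupies 124 * 4 = 496 bytes and starts on a line boundary, so it spans ceil(496 / 64) = 8 cache lines.
Row-major traversal misses (one per line touched): 160 * ceil(124 * 4 / 64) = 1280
Column-major traversal misses (no reuse, every access misses): 160 * 124 = 19840
Ratio = 19840 / 1280 = 15.5

15.5


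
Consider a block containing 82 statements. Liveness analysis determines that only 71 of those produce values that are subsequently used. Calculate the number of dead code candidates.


Dead code = total statements - live definitions
= 82 - 71 = 11

11


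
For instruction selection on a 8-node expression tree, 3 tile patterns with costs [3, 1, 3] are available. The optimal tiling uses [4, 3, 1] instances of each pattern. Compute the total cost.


Total cost = sum(count_i * cost_i)
= 4*3 + 3*1 + 1*3
= 18

18


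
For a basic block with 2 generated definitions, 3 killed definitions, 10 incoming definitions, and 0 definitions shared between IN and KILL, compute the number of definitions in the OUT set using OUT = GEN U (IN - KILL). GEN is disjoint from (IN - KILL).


IN - KILL: 10 - 0 = 10 surviving definitions
OUT = GEN + surviving = 2 + 10 = 12

12


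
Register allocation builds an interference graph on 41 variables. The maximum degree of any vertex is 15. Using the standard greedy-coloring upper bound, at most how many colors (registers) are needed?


Greedy coloring never needs more than (max_degree + 1) colors: when coloring a vertex, at most max_degree neighbors are already colored.
Upper bound = 15 + 1 = 16

16


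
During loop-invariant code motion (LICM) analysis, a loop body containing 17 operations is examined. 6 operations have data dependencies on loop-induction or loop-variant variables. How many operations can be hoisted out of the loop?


Invariant candidates = total - loop-dependent
= 17 - 6 = 11

11


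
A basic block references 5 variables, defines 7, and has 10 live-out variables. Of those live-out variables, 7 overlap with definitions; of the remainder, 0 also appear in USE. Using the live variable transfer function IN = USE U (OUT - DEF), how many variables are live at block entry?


OUT - DEF: 10 - 7 = 3
|IN| = |USE| + |OUT - DEF| - |USE ∩ (OUT - DEF)| = 5 + 3 - 0 = 8

8


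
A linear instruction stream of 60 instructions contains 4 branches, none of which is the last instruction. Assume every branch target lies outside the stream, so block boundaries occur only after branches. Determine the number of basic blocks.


With no in-sequence branch targets, the leaders are the first instruction plus the instruction after each branch.
Number of basic blocks = branches + 1
= 4 + 1 = 5

5


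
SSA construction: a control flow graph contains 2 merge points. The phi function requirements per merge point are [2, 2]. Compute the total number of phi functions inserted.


Total phi functions = sum of phi functions at each join node
= 2 + 2 = 4

4


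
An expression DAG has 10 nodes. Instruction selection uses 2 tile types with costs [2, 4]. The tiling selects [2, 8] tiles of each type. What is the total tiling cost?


Total cost = sum(count_i * cost_i)
= 2*2 + 8*4
= 36

36


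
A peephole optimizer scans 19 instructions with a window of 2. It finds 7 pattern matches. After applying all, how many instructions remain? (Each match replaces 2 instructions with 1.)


Each match removes 1 instructions.
Total removed = 7 * 1 = 7
Remaining = 19 - 7 = 12

12


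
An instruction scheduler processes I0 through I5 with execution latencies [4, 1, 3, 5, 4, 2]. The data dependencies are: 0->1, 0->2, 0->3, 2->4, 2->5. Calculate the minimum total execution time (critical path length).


Compute longest path through dependency graph: dist(Ik) = max over predecessors of dist + latency(Ik).
dist(I0) = latency 4 = 4
dist(I1) = dist(I0) + 1 = 4 + 1 = 5
dist(I2) = dist(I0) + 3 = 4 + 3 = 7
dist(I3) = dist(I0) + 5 = 4 + 5 = 9
dist(I4) = dist(I2) + 4 = 7 + 4 = 11
dist(I5) = dist(I2) + 2 = 7 + 2 = 9
Critical path = max dist = 11

11


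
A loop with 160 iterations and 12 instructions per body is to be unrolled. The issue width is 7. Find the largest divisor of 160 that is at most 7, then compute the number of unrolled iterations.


Largest divisor of 160 <= 7 is 5
New iterations = 160 / 5 = 32

32


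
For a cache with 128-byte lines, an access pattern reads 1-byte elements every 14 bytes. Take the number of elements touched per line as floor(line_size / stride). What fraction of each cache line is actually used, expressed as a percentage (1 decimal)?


Elements per cache line = floor(128 / 14) = 9
Bytes used = 9 * 1 = 9
Utilization = 9 / 128 * 100 = 7.0%

7.0


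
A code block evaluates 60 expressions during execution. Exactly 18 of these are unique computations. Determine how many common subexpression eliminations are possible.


CSE count = total expressions - unique expressions
= 60 - 18 = 42

42


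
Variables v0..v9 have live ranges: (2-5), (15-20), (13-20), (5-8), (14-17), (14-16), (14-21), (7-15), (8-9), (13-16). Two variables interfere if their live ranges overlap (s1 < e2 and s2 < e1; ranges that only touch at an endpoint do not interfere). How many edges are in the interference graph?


Check all pairs for overlapping intervals.
Two intervals (s1,e1) and (s2,e2) overlap if s1 < e2 and s2 < e1.
v0 (2-5) vs v1..v9: overlaps none -> 0
v1 (15-20) vs v2..v9: overlaps v2, v4, v5, v6, v9 -> 5
v2 (13-20) vs v3..v9: overlaps v4, v5, v6, v7, v9 -> 5
v3 (5-8) vs v4..v9: overlaps v7 -> 1
v4 (14-17) vs v5..v9: overlaps v5, v6, v7, v9 -> 4
v5 (14-16) vs v6..v9: overlaps v6, v7, v9 -> 3
v6 (14-21) vs v7..v9: overlaps v7, v9 -> 2
v7 (7-15) vs v8..v9: overlaps v8, v9 -> 2
v8 (8-9) vs v9: overlaps none -> 0
Total overlapping pairs = 0 + 5 + 5 + 1 + 4 + 3 + 2 + 2 + 0 = 22

22


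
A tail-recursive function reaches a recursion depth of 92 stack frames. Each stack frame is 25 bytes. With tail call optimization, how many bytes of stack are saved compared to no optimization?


Without TCO: 92 * 25 = 2300 bytes
With TCO: reuse 1 frame = 25 bytes
Savings = 2300 - 25 = 2275

2275


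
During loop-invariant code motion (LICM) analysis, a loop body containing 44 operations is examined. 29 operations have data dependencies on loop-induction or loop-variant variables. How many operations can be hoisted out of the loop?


Invariant candidates = total - loop-dependent
= 44 - 29 = 15

15


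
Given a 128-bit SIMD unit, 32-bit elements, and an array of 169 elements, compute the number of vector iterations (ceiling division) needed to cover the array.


Width = 128 / 32 = 4 elements per vector op
Iterations = ceil(169 / 4) = 43

43


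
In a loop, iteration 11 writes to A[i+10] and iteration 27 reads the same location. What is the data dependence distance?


Distance = read iteration - write iteration
= 27 - 11 = 16

16


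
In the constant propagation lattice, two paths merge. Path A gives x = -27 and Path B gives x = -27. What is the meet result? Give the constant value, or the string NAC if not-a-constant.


Meet operation: if both paths give the same constant, result is that constant; if they differ, result is NAC (not-a-constant).
Path A: -27, Path B: -27 -> equal
Result: constant -> -27

-27


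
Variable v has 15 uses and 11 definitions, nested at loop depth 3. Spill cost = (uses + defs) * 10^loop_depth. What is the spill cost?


uses + defs = 15 + 11 = 26
10^3 = 1000
Spill cost = 26 * 1000 = 26000

26000


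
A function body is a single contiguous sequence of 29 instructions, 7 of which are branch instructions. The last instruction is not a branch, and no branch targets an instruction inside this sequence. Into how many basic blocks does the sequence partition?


With no in-sequence branch targets, the leaders are the first instruction plus the instruction after each branch.
Number of basic blocks = branches + 1
= 7 + 1 = 8

8


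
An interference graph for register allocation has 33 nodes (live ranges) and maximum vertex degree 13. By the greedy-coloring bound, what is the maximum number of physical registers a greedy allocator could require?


Greedy coloring never needs more than (max_degree + 1) colors: when coloring a vertex, at most max_degree neighbors are already colored.
Upper bound = 13 + 1 = 14

14


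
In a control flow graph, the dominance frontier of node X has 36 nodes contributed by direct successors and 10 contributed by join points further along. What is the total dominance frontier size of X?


DF(X) = direct successor contributions + join point contributions
= 36 + 10 = 46

46


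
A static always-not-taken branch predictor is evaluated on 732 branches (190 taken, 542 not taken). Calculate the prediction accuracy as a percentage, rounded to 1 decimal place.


Predictor: always-not-taken
Correct predictions = 542
Accuracy = 542 / 732 * 100 = 74.0%

74.0


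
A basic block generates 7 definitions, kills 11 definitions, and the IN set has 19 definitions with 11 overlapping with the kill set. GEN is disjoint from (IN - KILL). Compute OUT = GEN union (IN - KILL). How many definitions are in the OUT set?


IN - KILL: 19 - 11 = 8 surviving definitions
OUT = GEN + surviving = 7 + 8 = 15

15


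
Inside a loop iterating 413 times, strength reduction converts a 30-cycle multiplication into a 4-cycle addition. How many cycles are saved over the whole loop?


Per-iteration saving = 30 - 4 = 26
Total saved = 413 * 26 = 10738

10738


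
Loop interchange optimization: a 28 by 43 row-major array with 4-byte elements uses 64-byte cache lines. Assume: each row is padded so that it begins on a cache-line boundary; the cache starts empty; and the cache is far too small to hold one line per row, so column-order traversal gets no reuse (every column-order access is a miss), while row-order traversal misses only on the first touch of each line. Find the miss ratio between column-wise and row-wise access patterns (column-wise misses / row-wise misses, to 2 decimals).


Each row occupies 43 * 4 = 172 bytes and starts on a line boundary, so it spans ceil(172 / 64) = 3 cache lines.
Row-major traversal misses (one per line touched): 28 * ceil(43 * 4 / 64) = 84
Column-major traversal misses (no reuse, every access misses): 28 * 43 = 1204
Ratio = 1204 / 84 = 14.33

14.33


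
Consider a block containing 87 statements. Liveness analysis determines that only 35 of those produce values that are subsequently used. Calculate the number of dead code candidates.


Dead code = total statements - live definitions
= 87 - 35 = 52

52


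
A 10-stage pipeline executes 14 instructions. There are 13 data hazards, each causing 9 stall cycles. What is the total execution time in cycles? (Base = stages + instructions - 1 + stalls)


Base cycles = 10 + 14 - 1 = 23
Total stalls = 13 * 9 = 117
Total = 23 + 117 = 140

140


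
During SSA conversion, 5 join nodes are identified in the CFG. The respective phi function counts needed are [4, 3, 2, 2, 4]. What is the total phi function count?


Total phi functions = sum of phi functions at each join node
= 4 + 3 + 2 + 2 + 4 = 15

15


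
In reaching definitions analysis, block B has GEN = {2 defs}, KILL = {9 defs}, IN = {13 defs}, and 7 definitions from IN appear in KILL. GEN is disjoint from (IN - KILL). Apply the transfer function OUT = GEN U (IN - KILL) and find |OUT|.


IN - KILL: 13 - 7 = 6 surviving definitions
OUT = GEN + surviving = 2 + 6 = 8

8


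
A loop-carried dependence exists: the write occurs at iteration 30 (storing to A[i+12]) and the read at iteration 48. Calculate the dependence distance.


Distance = read iteration - write iteration
= 48 - 30 = 18

18


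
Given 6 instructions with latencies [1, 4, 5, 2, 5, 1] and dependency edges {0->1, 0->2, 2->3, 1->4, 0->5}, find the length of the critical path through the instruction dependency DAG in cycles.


Compute longest path through dependency graph: dist(Ik) = max over predecessors of dist + latency(Ik).
dist(I0) = latency 1 = 1
dist(I1) = dist(I0) + 4 = 1 + 4 = 5
dist(I2) = dist(I0) + 5 = 1 + 5 = 6
dist(I3) = dist(I2) + 2 = 6 + 2 = 8
dist(I4) = dist(I1) + 5 = 5 + 5 = 10
dist(I5) = dist(I0) + 1 = 1 + 1 = 2
Critical path = max dist = 10

10


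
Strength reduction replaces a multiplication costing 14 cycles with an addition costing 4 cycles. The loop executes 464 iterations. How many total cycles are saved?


Per-iteration saving = 14 - 4 = 10
Total saved = 464 * 10 = 4640

4640


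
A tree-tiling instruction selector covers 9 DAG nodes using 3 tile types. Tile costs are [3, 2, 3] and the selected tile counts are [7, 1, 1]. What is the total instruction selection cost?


Total cost = sum(count_i * cost_i)
= 7*3 + 1*2 + 1*3
= 26

26


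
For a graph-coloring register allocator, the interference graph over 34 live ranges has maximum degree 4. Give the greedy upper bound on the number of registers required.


Greedy coloring never needs more than (max_degree + 1) colors: when coloring a vertex, at most max_degree neighbors are already colored.
Upper bound = 4 + 1 = 5

5


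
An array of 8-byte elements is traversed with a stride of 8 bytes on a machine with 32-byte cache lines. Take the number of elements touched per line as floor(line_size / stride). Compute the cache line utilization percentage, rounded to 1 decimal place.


Elements per cache line = floor(32 / 8) = 4
Bytes used = 4 * 8 = 32
Utilization = 32 / 32 * 100 = 100.0%

100.0


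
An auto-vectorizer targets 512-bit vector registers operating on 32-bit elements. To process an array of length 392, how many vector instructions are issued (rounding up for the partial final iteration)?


Width = 512 / 32 = 16 elements per vector op
Iterations = ceil(392 / 16) = 25

25


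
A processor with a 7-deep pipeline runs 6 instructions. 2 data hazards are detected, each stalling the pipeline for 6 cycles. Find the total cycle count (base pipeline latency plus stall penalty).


Base cycles = 7 + 6 - 1 = 12
Total stalls = 2 * 6 = 12
Total = 12 + 12 = 24

24


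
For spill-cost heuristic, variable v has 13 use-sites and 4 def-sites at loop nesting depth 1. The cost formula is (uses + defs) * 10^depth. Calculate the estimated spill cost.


uses + defs = 13 + 4 = 17
10^1 = 10
Spill cost = 17 * 10 = 170

170


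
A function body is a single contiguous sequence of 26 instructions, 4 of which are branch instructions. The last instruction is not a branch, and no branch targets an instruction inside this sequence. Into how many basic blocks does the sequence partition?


With no in-sequence branch targets, the leaders are the first instruction plus the instruction after each branch.
Number of basic blocks = branches + 1
= 4 + 1 = 5

5


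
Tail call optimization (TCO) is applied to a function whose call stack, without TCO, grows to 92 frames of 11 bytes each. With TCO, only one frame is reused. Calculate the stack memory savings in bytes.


Without TCO: 92 * 11 = 1012 bytes
With TCO: reuse 1 frame = 11 bytes
Savings = 1012 - 11 = 1001

1001


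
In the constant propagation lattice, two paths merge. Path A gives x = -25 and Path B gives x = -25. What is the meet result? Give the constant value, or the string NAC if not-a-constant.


Meet operation: if both paths give the same constant, result is that constant; if they differ, result is NAC (not-a-constant).
Path A: -25, Path B: -25 -> equal
Result: constant -> -25

-25


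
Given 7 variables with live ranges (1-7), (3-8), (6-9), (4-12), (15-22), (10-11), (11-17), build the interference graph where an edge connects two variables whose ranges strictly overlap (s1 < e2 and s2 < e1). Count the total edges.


Check all pairs for overlapping intervals.
Two intervals (s1,e1) and (s2,e2) overlap if s1 < e2 and s2 < e1.
v0 (1-7) vs v1..v6: overlaps v1, v2, v3 -> 3
v1 (3-8) vs v2..v6: overlaps v2, v3 -> 2
v2 (6-9) vs v3..v6: overlaps v3 -> 1
v3 (4-12) vs v4..v6: overlaps v5, v6 -> 2
v4 (15-22) vs v5..v6: overlaps v6 -> 1
v5 (10-11) vs v6: overlaps none -> 0
Total overlapping pairs = 3 + 2 + 1 + 2 + 1 + 0 = 9

9


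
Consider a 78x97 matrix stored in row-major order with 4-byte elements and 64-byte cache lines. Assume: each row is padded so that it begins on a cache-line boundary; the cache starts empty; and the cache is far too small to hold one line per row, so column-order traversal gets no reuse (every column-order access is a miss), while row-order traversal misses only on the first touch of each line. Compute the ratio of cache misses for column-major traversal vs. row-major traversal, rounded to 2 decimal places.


Each row occupies 97 * 4 = 388 bytes and starts on a line boundary, so it spans ceil(388 / 64) = 7 cache lines.
Row-major traversal misses (one per line touched): 78 * ceil(97 * 4 / 64) = 546
Column-major traversal misses (no reuse, every access misses): 78 * 97 = 7566
Ratio = 7566 / 546 = 13.86

13.86


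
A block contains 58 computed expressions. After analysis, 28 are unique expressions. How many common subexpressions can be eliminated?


CSE count = total expressions - unique expressions
= 58 - 28 = 30

30


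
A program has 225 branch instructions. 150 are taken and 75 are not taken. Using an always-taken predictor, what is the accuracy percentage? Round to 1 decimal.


Predictor: always-taken
Correct predictions = 150
Accuracy = 150 / 225 * 100 = 66.7%

66.7


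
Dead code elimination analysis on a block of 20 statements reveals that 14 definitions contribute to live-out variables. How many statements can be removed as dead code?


Dead code = total statements - live definitions
= 20 - 14 = 6

6


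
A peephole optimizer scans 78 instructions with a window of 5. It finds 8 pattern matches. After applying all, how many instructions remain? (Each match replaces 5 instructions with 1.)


Each match removes 4 instructions.
Total removed = 8 * 4 = 32
Remaining = 78 - 32 = 46

46


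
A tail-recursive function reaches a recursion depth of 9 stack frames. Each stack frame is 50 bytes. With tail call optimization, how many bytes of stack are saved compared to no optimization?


Without TCO: 9 * 50 = 450 bytes
With TCO: reuse 1 frame = 50 bytes
Savings = 450 - 50 = 400

400


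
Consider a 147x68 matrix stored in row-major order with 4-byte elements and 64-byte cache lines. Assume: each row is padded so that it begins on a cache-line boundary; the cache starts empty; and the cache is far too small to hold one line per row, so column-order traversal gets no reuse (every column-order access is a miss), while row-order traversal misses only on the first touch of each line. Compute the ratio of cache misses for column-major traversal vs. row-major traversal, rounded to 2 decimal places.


Each row occupies 68 * 4 = 272 bytes and starts on a line boundary, so it spans ceil(272 / 64) = 5 cache lines.
Row-major traversal misses (one per line touched): 147 * ceil(68 * 4 / 64) = 735
Column-major traversal misses (no reuse, every access misses): 147 * 68 = 9996
Ratio = 9996 / 735 = 13.6

13.6


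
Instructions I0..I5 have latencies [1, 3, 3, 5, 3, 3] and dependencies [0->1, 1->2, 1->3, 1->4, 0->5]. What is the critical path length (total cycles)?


Compute longest path through dependency graph: dist(Ik) = max over predecessors of dist + latency(Ik).
dist(I0) = latency 1 = 1
dist(I1) = dist(I0) + 3 = 1 + 3 = 4
dist(I2) = dist(I1) + 3 = 4 + 3 = 7
dist(I3) = dist(I1) + 5 = 4 + 5 = 9
dist(I4) = dist(I1) + 3 = 4 + 3 = 7
dist(I5) = dist(I0) + 3 = 1 + 3 = 4
Critical path = max dist = 9

9


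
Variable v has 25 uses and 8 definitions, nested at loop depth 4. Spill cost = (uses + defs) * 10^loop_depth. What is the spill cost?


uses + defs = 25 + 8 = 33
10^4 = 10000
Spill cost = 33 * 10000 = 330000

330000


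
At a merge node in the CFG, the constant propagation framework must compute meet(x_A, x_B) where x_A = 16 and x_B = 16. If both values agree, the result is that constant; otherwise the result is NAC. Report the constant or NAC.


Meet operation: if both paths give the same constant, result is that constant; if they differ, result is NAC (not-a-constant).
Path A: 16, Path B: 16 -> equal
Result: constant -> 16

16


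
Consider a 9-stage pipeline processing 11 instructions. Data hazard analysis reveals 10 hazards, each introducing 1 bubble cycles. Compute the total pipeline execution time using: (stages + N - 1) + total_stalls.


Base cycles = 9 + 11 - 1 = 19
Total stalls = 10 * 1 = 10
Total = 19 + 10 = 29

29


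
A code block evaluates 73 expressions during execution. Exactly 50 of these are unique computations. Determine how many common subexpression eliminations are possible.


CSE count = total expressions - unique expressions
= 73 - 50 = 23

23


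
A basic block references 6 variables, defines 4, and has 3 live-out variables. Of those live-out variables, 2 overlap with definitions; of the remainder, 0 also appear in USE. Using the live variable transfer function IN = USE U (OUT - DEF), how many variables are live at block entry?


OUT - DEF: 3 - 2 = 1
|IN| = |USE| + |OUT - DEF| - |USE ∩ (OUT - DEF)| = 6 + 1 - 0 = 7

7


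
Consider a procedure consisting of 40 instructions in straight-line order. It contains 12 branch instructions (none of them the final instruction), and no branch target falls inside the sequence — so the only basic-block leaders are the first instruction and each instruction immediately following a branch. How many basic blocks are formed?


With no in-sequence branch targets, the leaders are the first instruction plus the instruction after each branch.
Number of basic blocks = branches + 1
= 12 + 1 = 13

13


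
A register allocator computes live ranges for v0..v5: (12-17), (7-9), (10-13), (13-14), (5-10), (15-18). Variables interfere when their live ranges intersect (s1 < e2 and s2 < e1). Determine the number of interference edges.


Check all pairs for overlapping intervals.
Two intervals (s1,e1) and (s2,e2) overlap if s1 < e2 and s2 < e1.
v0 (12-17) vs v1..v5: overlaps v2, v3, v5 -> 3
v1 (7-9) vs v2..v5: overlaps v4 -> 1
v2 (10-13) vs v3..v5: overlaps none -> 0
v3 (13-14) vs v4..v5: overlaps none -> 0
v4 (5-10) vs v5: overlaps none -> 0
Total overlapping pairs = 3 + 1 + 0 + 0 + 0 = 4

4


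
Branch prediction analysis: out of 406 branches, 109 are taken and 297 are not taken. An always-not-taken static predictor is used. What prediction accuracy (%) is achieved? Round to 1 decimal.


Predictor: always-not-taken
Correct predictions = 297
Accuracy = 297 / 406 * 100 = 73.2%

73.2


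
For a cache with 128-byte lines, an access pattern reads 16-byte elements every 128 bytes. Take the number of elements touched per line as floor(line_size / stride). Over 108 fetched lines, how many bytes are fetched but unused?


Elements per line = floor(128 / 128) = 1
Bytes used per line = 1 * 16 = 16
Wasted per line = 128 - 16 = 112
Total wasted = 112 * 108 = 12096

12096


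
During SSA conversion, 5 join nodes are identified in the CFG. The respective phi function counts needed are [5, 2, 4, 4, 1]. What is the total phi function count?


Total phi functions = sum of phi functions at each join node
= 5 + 2 + 4 + 4 + 1 = 16

16


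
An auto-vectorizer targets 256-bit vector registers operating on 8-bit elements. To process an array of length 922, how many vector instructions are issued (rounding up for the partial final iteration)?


Width = 256 / 8 = 32 elements per vector op
Iterations = ceil(922 / 32) = 29

29


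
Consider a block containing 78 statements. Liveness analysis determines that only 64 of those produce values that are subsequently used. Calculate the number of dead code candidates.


Dead code = total statements - live definitions
= 78 - 64 = 14

14


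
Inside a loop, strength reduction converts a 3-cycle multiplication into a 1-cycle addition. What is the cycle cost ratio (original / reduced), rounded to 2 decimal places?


Ratio = mult_cost / add_cost = 3 / 1 = 3.0

3.0


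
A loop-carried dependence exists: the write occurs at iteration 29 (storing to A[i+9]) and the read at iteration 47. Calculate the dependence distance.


Distance = read iteration - write iteration
= 47 - 29 = 18

18


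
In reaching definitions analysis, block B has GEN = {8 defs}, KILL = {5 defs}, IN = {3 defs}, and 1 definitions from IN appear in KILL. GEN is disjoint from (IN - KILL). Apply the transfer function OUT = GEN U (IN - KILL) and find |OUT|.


IN - KILL: 3 - 1 = 2 surviving definitions
OUT = GEN + surviving = 8 + 2 = 10

10


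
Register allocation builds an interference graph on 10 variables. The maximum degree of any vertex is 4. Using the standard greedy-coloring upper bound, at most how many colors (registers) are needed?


Greedy coloring never needs more than (max_degree + 1) colors: when coloring a vertex, at most max_degree neighbors are already colored.
Upper bound = 4 + 1 = 5

5


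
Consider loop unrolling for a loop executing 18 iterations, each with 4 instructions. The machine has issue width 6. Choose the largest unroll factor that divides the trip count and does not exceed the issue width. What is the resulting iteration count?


Largest divisor of 18 <= 6 is 6
New iterations = 18 / 6 = 3

3


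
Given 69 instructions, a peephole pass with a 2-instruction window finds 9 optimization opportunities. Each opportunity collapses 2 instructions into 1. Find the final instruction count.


Each match removes 1 instructions.
Total removed = 9 * 1 = 9
Remaining = 69 - 9 = 60

60


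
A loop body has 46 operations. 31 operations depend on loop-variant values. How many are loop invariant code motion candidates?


Invariant candidates = total - loop-dependent
= 46 - 31 = 15

15


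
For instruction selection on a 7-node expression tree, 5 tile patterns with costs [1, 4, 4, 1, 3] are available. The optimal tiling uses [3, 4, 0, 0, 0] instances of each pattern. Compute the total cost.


Total cost = sum(count_i * cost_i)
= 3*1 + 4*4 + 0*4 + 0*1 + 0*3
= 19

19


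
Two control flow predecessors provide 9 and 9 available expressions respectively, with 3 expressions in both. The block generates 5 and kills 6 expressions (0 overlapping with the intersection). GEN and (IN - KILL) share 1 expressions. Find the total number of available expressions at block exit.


IN = intersection of predecessors = 3
IN - KILL = 3 - 0 = 3
|OUT| = |GEN| + |IN - KILL| - |GEN ∩ (IN - KILL)| = 5 + 3 - 1 = 7

7


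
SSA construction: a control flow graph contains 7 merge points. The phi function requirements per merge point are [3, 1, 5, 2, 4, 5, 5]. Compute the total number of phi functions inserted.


Total phi functions = sum of phi functions at each join node
= 3 + 1 + 5 + 2 + 4 + 5 + 5 = 25

25


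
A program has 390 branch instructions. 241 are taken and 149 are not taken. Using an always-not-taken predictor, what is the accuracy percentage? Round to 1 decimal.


Predictor: always-not-taken
Correct predictions = 149
Accuracy = 149 / 390 * 100 = 38.2%

38.2


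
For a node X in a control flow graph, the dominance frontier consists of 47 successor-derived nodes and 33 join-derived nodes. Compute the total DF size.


DF(X) = direct successor contributions + join point contributions
= 47 + 33 = 80

80


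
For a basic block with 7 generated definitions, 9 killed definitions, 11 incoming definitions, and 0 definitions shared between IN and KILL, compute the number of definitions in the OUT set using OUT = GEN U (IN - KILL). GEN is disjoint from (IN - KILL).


IN - KILL: 11 - 0 = 11 surviving definitions
OUT = GEN + surviving = 7 + 11 = 18

18


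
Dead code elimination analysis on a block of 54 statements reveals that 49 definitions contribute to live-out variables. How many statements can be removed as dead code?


Dead code = total statements - live definitions
= 54 - 49 = 5

5


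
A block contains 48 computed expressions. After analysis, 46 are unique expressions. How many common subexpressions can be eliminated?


CSE count = total expressions - unique expressions
= 48 - 46 = 2

2


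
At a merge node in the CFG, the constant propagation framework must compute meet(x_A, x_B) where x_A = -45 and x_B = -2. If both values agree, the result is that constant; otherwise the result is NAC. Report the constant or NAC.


Meet operation: if both paths give the same constant, result is that constant; if they differ, result is NAC (not-a-constant).
Path A: -45, Path B: -2 -> differ
Result: not-a-constant -> NAC

NAC
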